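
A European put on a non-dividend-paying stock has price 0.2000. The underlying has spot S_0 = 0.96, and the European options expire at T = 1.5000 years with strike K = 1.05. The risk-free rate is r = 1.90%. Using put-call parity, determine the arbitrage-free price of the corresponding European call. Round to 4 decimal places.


Answer: Call price = 0.1395

Derivation:
Put-call parity: C - P = S_0 * exp(-qT) - K * exp(-rT).
S_0 * exp(-qT) = 0.9600 * 1.00000000 = 0.96000000
K * exp(-rT) = 1.0500 * 0.97190229 = 1.02049741
C = P + S*exp(-qT) - K*exp(-rT)
C = 0.2000 + 0.96000000 - 1.02049741 = 0.1395


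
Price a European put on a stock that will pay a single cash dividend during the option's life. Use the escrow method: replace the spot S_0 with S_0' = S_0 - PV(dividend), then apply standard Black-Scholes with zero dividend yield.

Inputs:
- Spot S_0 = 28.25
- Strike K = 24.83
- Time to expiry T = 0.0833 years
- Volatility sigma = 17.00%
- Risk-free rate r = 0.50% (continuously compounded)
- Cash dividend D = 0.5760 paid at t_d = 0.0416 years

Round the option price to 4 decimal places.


Answer: Price = 0.0060

Derivation:
PV(D) = D * exp(-r * t_d) = 0.5760 * 0.99979202 = 0.57588020
S_0' = S_0 - PV(D) = 28.2500 - 0.57588020 = 27.67411980
d1 = (ln(S_0'/K) + (r + sigma^2/2)*T) / (sigma*sqrt(T)) = 2.24325599
d2 = d1 - sigma*sqrt(T) = 2.19419103
exp(-rT) = 0.99958359
N(-d1) = 0.01244016; N(-d2) = 0.01411084
P = K * exp(-rT) * N(-d2) - S_0' * N(-d1) = 24.8300 * 0.99958359 * 0.01411084 - 27.67411980 * 0.01244016 = 0.0060


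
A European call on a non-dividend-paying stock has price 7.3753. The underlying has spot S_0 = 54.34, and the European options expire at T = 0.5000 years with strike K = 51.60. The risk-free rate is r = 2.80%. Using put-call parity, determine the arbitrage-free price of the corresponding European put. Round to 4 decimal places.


Answer: Put price = 3.9179

Derivation:
Put-call parity: C - P = S_0 * exp(-qT) - K * exp(-rT).
S_0 * exp(-qT) = 54.3400 * 1.00000000 = 54.34000000
K * exp(-rT) = 51.6000 * 0.98609754 = 50.88263328
P = C - S*exp(-qT) + K*exp(-rT)
P = 7.3753 - 54.34000000 + 50.88263328 = 3.9179


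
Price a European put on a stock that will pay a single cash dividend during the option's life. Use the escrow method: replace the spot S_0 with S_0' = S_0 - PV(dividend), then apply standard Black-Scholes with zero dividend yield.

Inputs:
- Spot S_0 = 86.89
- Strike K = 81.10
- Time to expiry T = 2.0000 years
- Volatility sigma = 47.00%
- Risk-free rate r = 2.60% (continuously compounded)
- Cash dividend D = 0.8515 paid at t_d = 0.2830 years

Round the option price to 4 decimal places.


Answer: Price = 16.9826

Derivation:
PV(D) = D * exp(-r * t_d) = 0.8515 * 0.99266900 = 0.84525766
S_0' = S_0 - PV(D) = 86.8900 - 0.84525766 = 86.04474234
d1 = (ln(S_0'/K) + (r + sigma^2/2)*T) / (sigma*sqrt(T)) = 0.49961526
d2 = d1 - sigma*sqrt(T) = -0.16506511
exp(-rT) = 0.94932887
N(-d1) = 0.30867300; N(-d2) = 0.56555363
P = K * exp(-rT) * N(-d2) - S_0' * N(-d1) = 81.1000 * 0.94932887 * 0.56555363 - 86.04474234 * 0.30867300 = 16.9826


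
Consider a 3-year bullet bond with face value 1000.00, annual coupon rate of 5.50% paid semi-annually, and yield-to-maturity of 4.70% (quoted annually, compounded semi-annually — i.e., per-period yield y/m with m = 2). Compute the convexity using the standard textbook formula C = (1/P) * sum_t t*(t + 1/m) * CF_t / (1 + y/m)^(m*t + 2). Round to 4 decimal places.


Coupon per period c = face * coupon_rate / m = 27.500000
Periods per year m = 2; per-period yield y/m = 0.023500
Number of cashflows N = 6
Cashflows (t years, CF_t, discount factor 1/(1+y/m)^(m*t), PV):
  t = 0.5000: CF_t = 27.500000, DF = 0.977040, PV = 26.868588
  t = 1.0000: CF_t = 27.500000, DF = 0.954606, PV = 26.251674
  t = 1.5000: CF_t = 27.500000, DF = 0.932688, PV = 25.648924
  t = 2.0000: CF_t = 27.500000, DF = 0.911273, PV = 25.060014
  t = 2.5000: CF_t = 27.500000, DF = 0.890350, PV = 24.484625
  t = 3.0000: CF_t = 1027.500000, DF = 0.869907, PV = 893.829633
Price P = sum_t PV_t = 1022.143458
Convexity numerator sum_t t*(t + 1/m) * CF_t / (1+y/m)^(m*t + 2):
  t = 0.5000: term = 12.824462
  t = 1.0000: term = 37.590021
  t = 1.5000: term = 73.453875
  t = 2.0000: term = 119.612238
  t = 2.5000: term = 175.298834
  t = 3.0000: term = 8959.181887
Convexity = (1/P) * sum = 9377.961318 / 1022.143458 = 9.174800

Answer: Convexity = 9.1748


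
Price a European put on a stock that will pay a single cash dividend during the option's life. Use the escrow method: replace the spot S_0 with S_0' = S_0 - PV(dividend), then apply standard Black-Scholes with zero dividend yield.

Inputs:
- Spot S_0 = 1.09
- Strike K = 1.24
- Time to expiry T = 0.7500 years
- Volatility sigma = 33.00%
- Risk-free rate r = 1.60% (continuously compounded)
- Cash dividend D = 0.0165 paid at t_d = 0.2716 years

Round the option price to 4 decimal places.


Answer: Price = 0.2200

Derivation:
PV(D) = D * exp(-r * t_d) = 0.0165 * 0.99566383 = 0.01642845
S_0' = S_0 - PV(D) = 1.0900 - 0.01642845 = 1.07357155
d1 = (ln(S_0'/K) + (r + sigma^2/2)*T) / (sigma*sqrt(T)) = -0.31940730
d2 = d1 - sigma*sqrt(T) = -0.60519568
exp(-rT) = 0.98807171
N(-d1) = 0.62529116; N(-d2) = 0.72747551
P = K * exp(-rT) * N(-d2) - S_0' * N(-d1) = 1.2400 * 0.98807171 * 0.72747551 - 1.07357155 * 0.62529116 = 0.2200


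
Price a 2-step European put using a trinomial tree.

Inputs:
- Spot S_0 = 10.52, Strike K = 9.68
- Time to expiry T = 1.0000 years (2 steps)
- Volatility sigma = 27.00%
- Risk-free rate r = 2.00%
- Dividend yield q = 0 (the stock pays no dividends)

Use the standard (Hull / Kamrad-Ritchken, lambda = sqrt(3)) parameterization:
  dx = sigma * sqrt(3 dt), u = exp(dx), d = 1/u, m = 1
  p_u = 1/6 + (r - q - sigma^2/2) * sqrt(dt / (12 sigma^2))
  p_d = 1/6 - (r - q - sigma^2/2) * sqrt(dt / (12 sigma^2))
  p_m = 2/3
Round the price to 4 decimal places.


dt = T/N = 0.500000; dx = sigma*sqrt(3*dt) = 0.330681
u = exp(dx) = 1.391916; d = 1/u = 0.718434
p_u = 0.154230, p_m = 0.666667, p_d = 0.179103
Discount per step: exp(-r*dt) = 0.990050
Stock lattice S(k, j) with j the centered position index:
  k=0: S(0,+0) = 10.5200
  k=1: S(1,-1) = 7.5579; S(1,+0) = 10.5200; S(1,+1) = 14.6430
  k=2: S(2,-2) = 5.4299; S(2,-1) = 7.5579; S(2,+0) = 10.5200; S(2,+1) = 14.6430; S(2,+2) = 20.3818
Terminal payoffs V(N, j) = max(K - S_T, 0):
  V(2,-2) = 4.250126; V(2,-1) = 2.122072; V(2,+0) = 0.000000; V(2,+1) = 0.000000; V(2,+2) = 0.000000
Backward induction: V(k, j) = exp(-r*dt) * [p_u * V(k+1, j+1) + p_m * V(k+1, j) + p_d * V(k+1, j-1)]
  V(1,-1) = exp(-r*dt) * [p_u*0.000000 + p_m*2.122072 + p_d*4.250126] = 2.154275
  V(1,+0) = exp(-r*dt) * [p_u*0.000000 + p_m*0.000000 + p_d*2.122072] = 0.376288
  V(1,+1) = exp(-r*dt) * [p_u*0.000000 + p_m*0.000000 + p_d*0.000000] = 0.000000
  V(0,+0) = exp(-r*dt) * [p_u*0.000000 + p_m*0.376288 + p_d*2.154275] = 0.630361

Answer: Price = V(0,0) = 0.6304


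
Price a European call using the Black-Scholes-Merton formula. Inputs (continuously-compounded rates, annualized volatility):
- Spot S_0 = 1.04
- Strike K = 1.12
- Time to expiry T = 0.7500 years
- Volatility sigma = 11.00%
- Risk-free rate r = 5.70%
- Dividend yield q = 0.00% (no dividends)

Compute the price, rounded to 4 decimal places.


d1 = (ln(S/K) + (r - q + 0.5*sigma^2) * T) / (sigma * sqrt(T)) = -0.28154194
d2 = d1 - sigma * sqrt(T) = -0.37680474
exp(-rT) = 0.95815090; exp(-qT) = 1.00000000
C = S_0 * exp(-qT) * N(d1) - K * exp(-rT) * N(d2)
N(d1) = 0.38914738; N(d2) = 0.35315936
C = 1.0400 * 1.00000000 * 0.38914738 - 1.1200 * 0.95815090 * 0.35315936 = 0.0257

Answer: Price = 0.0257


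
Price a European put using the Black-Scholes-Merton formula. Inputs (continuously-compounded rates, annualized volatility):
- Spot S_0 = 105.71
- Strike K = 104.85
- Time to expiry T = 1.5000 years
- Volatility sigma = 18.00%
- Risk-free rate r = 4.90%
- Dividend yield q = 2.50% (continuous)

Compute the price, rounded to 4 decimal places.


d1 = (ln(S/K) + (r - q + 0.5*sigma^2) * T) / (sigma * sqrt(T)) = 0.31058050
d2 = d1 - sigma * sqrt(T) = 0.09012643
exp(-rT) = 0.92913615; exp(-qT) = 0.96319442
P = K * exp(-rT) * N(-d2) - S_0 * exp(-qT) * N(-d1)
N(-d1) = 0.37805977; N(-d2) = 0.46409337
P = 104.8500 * 0.92913615 * 0.46409337 - 105.7100 * 0.96319442 * 0.37805977 = 6.7182

Answer: Price = 6.7182


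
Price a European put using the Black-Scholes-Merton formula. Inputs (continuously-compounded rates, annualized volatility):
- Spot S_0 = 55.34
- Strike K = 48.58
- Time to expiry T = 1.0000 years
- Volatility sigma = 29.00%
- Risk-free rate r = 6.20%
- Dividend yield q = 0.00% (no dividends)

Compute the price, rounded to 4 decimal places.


d1 = (ln(S/K) + (r - q + 0.5*sigma^2) * T) / (sigma * sqrt(T)) = 0.80804845
d2 = d1 - sigma * sqrt(T) = 0.51804845
exp(-rT) = 0.93988289; exp(-qT) = 1.00000000
P = K * exp(-rT) * N(-d2) - S_0 * exp(-qT) * N(-d1)
N(-d1) = 0.20953135; N(-d2) = 0.30221223
P = 48.5800 * 0.93988289 * 0.30221223 - 55.3400 * 1.00000000 * 0.20953135 = 2.2034

Answer: Price = 2.2034


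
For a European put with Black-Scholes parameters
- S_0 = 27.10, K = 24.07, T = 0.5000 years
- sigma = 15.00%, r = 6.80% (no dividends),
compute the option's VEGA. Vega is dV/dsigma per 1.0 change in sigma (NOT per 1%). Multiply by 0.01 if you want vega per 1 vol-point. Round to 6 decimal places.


d1 = 1.4914529677; d2 = 1.3853869505
phi(d1) = 0.1311839804; exp(-qT) = 1.0000000000; exp(-rT) = 0.9665715046
Vega = S * exp(-qT) * phi(d1) * sqrt(T) = 27.1000 * 1.0000000000 * 0.1311839804 * 0.7071067812 = 2.513825

Answer: Vega = 2.513825


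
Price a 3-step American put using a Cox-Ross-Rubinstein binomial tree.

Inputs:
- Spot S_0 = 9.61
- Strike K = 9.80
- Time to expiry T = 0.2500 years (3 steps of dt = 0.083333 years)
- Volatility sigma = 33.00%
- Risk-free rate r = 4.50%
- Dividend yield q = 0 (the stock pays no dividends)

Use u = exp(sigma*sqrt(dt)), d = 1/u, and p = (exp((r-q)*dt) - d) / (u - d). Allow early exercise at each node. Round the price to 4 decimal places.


dt = T/N = 0.083333
u = exp(sigma*sqrt(dt)) = 1.099948; d = 1/u = 0.909134
p = (exp((r-q)*dt) - d) / (u - d) = 0.495892
Discount per step: exp(-r*dt) = 0.996257
Stock lattice S(k, i) with i counting down-moves:
  k=0: S(0,0) = 9.6100
  k=1: S(1,0) = 10.5705; S(1,1) = 8.7368
  k=2: S(2,0) = 11.6270; S(2,1) = 9.6100; S(2,2) = 7.9429
  k=3: S(3,0) = 12.7891; S(3,1) = 10.5705; S(3,2) = 8.7368; S(3,3) = 7.2212
Terminal payoffs V(N, i) = max(K - S_T, 0):
  V(3,0) = 0.000000; V(3,1) = 0.000000; V(3,2) = 1.063222; V(3,3) = 2.578838
Backward induction: V(k, i) = exp(-r*dt) * [p * V(k+1, i) + (1-p) * V(k+1, i+1)]; then take max(V_cont, immediate exercise) for American.
  V(2,0) = exp(-r*dt) * [p*0.000000 + (1-p)*0.000000] = 0.000000; exercise = 0.000000; V(2,0) = max -> 0.000000
  V(2,1) = exp(-r*dt) * [p*0.000000 + (1-p)*1.063222] = 0.533973; exercise = 0.190000; V(2,1) = max -> 0.533973
  V(2,2) = exp(-r*dt) * [p*1.063222 + (1-p)*2.578838] = 1.820417; exercise = 1.857099; V(2,2) = max -> 1.857099
  V(1,0) = exp(-r*dt) * [p*0.000000 + (1-p)*0.533973] = 0.268173; exercise = 0.000000; V(1,0) = max -> 0.268173
  V(1,1) = exp(-r*dt) * [p*0.533973 + (1-p)*1.857099] = 1.196476; exercise = 1.063222; V(1,1) = max -> 1.196476
  V(0,0) = exp(-r*dt) * [p*0.268173 + (1-p)*1.196476] = 0.733383; exercise = 0.190000; V(0,0) = max -> 0.733383

Answer: Price = V(0,0) = 0.7334


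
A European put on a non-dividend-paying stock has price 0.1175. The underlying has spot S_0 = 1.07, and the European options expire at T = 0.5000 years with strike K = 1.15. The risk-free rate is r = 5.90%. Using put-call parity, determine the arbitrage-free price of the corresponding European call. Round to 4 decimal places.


Answer: Call price = 0.0709

Derivation:
Put-call parity: C - P = S_0 * exp(-qT) - K * exp(-rT).
S_0 * exp(-qT) = 1.0700 * 1.00000000 = 1.07000000
K * exp(-rT) = 1.1500 * 0.97093088 = 1.11657051
C = P + S*exp(-qT) - K*exp(-rT)
C = 0.1175 + 1.07000000 - 1.11657051 = 0.0709


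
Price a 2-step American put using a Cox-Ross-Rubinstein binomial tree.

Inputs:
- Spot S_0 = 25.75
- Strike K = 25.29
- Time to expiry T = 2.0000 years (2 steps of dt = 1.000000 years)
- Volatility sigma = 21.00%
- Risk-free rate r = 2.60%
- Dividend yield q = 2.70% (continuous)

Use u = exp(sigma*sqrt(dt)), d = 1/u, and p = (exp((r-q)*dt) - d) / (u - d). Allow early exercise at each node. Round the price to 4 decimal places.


Answer: Price = V(0,0) = 2.4449

Derivation:
dt = T/N = 1.000000
u = exp(sigma*sqrt(dt)) = 1.233678; d = 1/u = 0.810584
p = (exp((r-q)*dt) - d) / (u - d) = 0.445330
Discount per step: exp(-r*dt) = 0.974335
Stock lattice S(k, i) with i counting down-moves:
  k=0: S(0,0) = 25.7500
  k=1: S(1,0) = 31.7672; S(1,1) = 20.8725
  k=2: S(2,0) = 39.1905; S(2,1) = 25.7500; S(2,2) = 16.9190
Terminal payoffs V(N, i) = max(K - S_T, 0):
  V(2,0) = 0.000000; V(2,1) = 0.000000; V(2,2) = 8.371044
Backward induction: V(k, i) = exp(-r*dt) * [p * V(k+1, i) + (1-p) * V(k+1, i+1)]; then take max(V_cont, immediate exercise) for American.
  V(1,0) = exp(-r*dt) * [p*0.000000 + (1-p)*0.000000] = 0.000000; exercise = 0.000000; V(1,0) = max -> 0.000000
  V(1,1) = exp(-r*dt) * [p*0.000000 + (1-p)*8.371044] = 4.524003; exercise = 4.417456; V(1,1) = max -> 4.524003
  V(0,0) = exp(-r*dt) * [p*0.000000 + (1-p)*4.524003] = 2.444928; exercise = 0.000000; V(0,0) = max -> 2.444928


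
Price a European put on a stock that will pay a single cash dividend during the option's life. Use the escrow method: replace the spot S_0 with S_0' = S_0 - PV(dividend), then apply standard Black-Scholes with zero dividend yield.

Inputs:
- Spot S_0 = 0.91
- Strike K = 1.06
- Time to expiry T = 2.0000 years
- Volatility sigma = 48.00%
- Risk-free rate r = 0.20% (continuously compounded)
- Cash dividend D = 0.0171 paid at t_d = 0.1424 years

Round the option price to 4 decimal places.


PV(D) = D * exp(-r * t_d) = 0.0171 * 0.99971524 = 0.01709513
S_0' = S_0 - PV(D) = 0.9100 - 0.01709513 = 0.89290487
d1 = (ln(S_0'/K) + (r + sigma^2/2)*T) / (sigma*sqrt(T)) = 0.09259543
d2 = d1 - sigma*sqrt(T) = -0.58622708
exp(-rT) = 0.99600799
N(-d1) = 0.46311249; N(-d2) = 0.72113854
P = K * exp(-rT) * N(-d2) - S_0' * N(-d1) = 1.0600 * 0.99600799 * 0.72113854 - 0.89290487 * 0.46311249 = 0.3478

Answer: Price = 0.3478


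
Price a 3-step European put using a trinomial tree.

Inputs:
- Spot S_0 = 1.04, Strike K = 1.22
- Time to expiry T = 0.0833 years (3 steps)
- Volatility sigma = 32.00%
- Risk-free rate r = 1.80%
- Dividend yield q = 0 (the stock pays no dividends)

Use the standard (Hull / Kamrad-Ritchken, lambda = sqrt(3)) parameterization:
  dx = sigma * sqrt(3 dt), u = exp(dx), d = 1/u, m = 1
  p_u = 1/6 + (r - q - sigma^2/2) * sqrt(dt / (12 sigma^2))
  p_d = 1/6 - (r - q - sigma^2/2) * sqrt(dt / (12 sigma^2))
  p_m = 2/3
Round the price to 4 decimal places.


Answer: Price = V(0,0) = 0.1804

Derivation:
dt = T/N = 0.027767; dx = sigma*sqrt(3*dt) = 0.092358
u = exp(dx) = 1.096757; d = 1/u = 0.911779
p_u = 0.161676, p_m = 0.666667, p_d = 0.171657
Discount per step: exp(-r*dt) = 0.999500
Stock lattice S(k, j) with j the centered position index:
  k=0: S(0,+0) = 1.0400
  k=1: S(1,-1) = 0.9483; S(1,+0) = 1.0400; S(1,+1) = 1.1406
  k=2: S(2,-2) = 0.8646; S(2,-1) = 0.9483; S(2,+0) = 1.0400; S(2,+1) = 1.1406; S(2,+2) = 1.2510
  k=3: S(3,-3) = 0.7883; S(3,-2) = 0.8646; S(3,-1) = 0.9483; S(3,+0) = 1.0400; S(3,+1) = 1.1406; S(3,+2) = 1.2510; S(3,+3) = 1.3720
Terminal payoffs V(N, j) = max(K - S_T, 0):
  V(3,-3) = 0.431681; V(3,-2) = 0.355405; V(3,-1) = 0.271750; V(3,+0) = 0.180000; V(3,+1) = 0.079373; V(3,+2) = 0.000000; V(3,+3) = 0.000000
Backward induction: V(k, j) = exp(-r*dt) * [p_u * V(k+1, j+1) + p_m * V(k+1, j) + p_d * V(k+1, j-1)]
  V(2,-2) = exp(-r*dt) * [p_u*0.271750 + p_m*0.355405 + p_d*0.431681] = 0.354796
  V(2,-1) = exp(-r*dt) * [p_u*0.180000 + p_m*0.271750 + p_d*0.355405] = 0.271141
  V(2,+0) = exp(-r*dt) * [p_u*0.079373 + p_m*0.180000 + p_d*0.271750] = 0.179391
  V(2,+1) = exp(-r*dt) * [p_u*0.000000 + p_m*0.079373 + p_d*0.180000] = 0.083772
  V(2,+2) = exp(-r*dt) * [p_u*0.000000 + p_m*0.000000 + p_d*0.079373] = 0.013618
  V(1,-1) = exp(-r*dt) * [p_u*0.179391 + p_m*0.271141 + p_d*0.354796] = 0.270532
  V(1,+0) = exp(-r*dt) * [p_u*0.083772 + p_m*0.179391 + p_d*0.271141] = 0.179591
  V(1,+1) = exp(-r*dt) * [p_u*0.013618 + p_m*0.083772 + p_d*0.179391] = 0.088799
  V(0,+0) = exp(-r*dt) * [p_u*0.088799 + p_m*0.179591 + p_d*0.270532] = 0.180433


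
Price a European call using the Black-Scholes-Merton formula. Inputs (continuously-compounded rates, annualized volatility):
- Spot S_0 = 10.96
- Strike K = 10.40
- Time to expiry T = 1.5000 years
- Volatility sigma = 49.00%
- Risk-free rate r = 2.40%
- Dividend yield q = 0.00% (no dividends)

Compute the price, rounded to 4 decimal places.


d1 = (ln(S/K) + (r - q + 0.5*sigma^2) * T) / (sigma * sqrt(T)) = 0.44744258
d2 = d1 - sigma * sqrt(T) = -0.15268240
exp(-rT) = 0.96464029; exp(-qT) = 1.00000000
C = S_0 * exp(-qT) * N(d1) - K * exp(-rT) * N(d2)
N(d1) = 0.67272223; N(d2) = 0.43932437
C = 10.9600 * 1.00000000 * 0.67272223 - 10.4000 * 0.96464029 * 0.43932437 = 2.9656

Answer: Price = 2.9656


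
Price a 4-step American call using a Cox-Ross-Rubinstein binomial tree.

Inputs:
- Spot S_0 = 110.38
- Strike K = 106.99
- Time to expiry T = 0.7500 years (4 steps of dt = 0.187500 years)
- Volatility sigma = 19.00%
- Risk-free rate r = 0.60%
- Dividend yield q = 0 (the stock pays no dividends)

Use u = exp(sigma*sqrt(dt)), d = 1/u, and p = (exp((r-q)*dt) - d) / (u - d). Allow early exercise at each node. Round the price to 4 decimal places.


Answer: Price = V(0,0) = 9.2881

Derivation:
dt = T/N = 0.187500
u = exp(sigma*sqrt(dt)) = 1.085752; d = 1/u = 0.921021
p = (exp((r-q)*dt) - d) / (u - d) = 0.486277
Discount per step: exp(-r*dt) = 0.998876
Stock lattice S(k, i) with i counting down-moves:
  k=0: S(0,0) = 110.3800
  k=1: S(1,0) = 119.8453; S(1,1) = 101.6623
  k=2: S(2,0) = 130.1222; S(2,1) = 110.3800; S(2,2) = 93.6331
  k=3: S(3,0) = 141.2803; S(3,1) = 119.8453; S(3,2) = 101.6623; S(3,3) = 86.2381
  k=4: S(4,0) = 153.3954; S(4,1) = 130.1222; S(4,2) = 110.3800; S(4,3) = 93.6331; S(4,4) = 79.4271
Terminal payoffs V(N, i) = max(S_T - K, 0):
  V(4,0) = 46.405356; V(4,1) = 23.132171; V(4,2) = 3.390000; V(4,3) = 0.000000; V(4,4) = 0.000000
Backward induction: V(k, i) = exp(-r*dt) * [p * V(k+1, i) + (1-p) * V(k+1, i+1)]; then take max(V_cont, immediate exercise) for American.
  V(3,0) = exp(-r*dt) * [p*46.405356 + (1-p)*23.132171] = 34.410644; exercise = 34.290348; V(3,0) = max -> 34.410644
  V(3,1) = exp(-r*dt) * [p*23.132171 + (1-p)*3.390000] = 12.975551; exercise = 12.855255; V(3,1) = max -> 12.975551
  V(3,2) = exp(-r*dt) * [p*3.390000 + (1-p)*0.000000] = 1.646624; exercise = 0.000000; V(3,2) = max -> 1.646624
  V(3,3) = exp(-r*dt) * [p*0.000000 + (1-p)*0.000000] = 0.000000; exercise = 0.000000; V(3,3) = max -> 0.000000
  V(2,0) = exp(-r*dt) * [p*34.410644 + (1-p)*12.975551] = 23.372628; exercise = 23.132171; V(2,0) = max -> 23.372628
  V(2,1) = exp(-r*dt) * [p*12.975551 + (1-p)*1.646624] = 7.147572; exercise = 3.390000; V(2,1) = max -> 7.147572
  V(2,2) = exp(-r*dt) * [p*1.646624 + (1-p)*0.000000] = 0.799815; exercise = 0.000000; V(2,2) = max -> 0.799815
  V(1,0) = exp(-r*dt) * [p*23.372628 + (1-p)*7.147572] = 15.020530; exercise = 12.855255; V(1,0) = max -> 15.020530
  V(1,1) = exp(-r*dt) * [p*7.147572 + (1-p)*0.799815] = 3.882211; exercise = 0.000000; V(1,1) = max -> 3.882211
  V(0,0) = exp(-r*dt) * [p*15.020530 + (1-p)*3.882211] = 9.288061; exercise = 3.390000; V(0,0) = max -> 9.288061


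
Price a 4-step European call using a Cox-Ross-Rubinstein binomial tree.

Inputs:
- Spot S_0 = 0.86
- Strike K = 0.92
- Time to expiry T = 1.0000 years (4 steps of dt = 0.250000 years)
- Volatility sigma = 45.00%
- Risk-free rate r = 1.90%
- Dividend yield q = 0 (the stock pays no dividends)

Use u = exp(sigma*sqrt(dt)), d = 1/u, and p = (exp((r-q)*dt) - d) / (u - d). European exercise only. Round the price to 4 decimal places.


Answer: Price = V(0,0) = 0.1362

Derivation:
dt = T/N = 0.250000
u = exp(sigma*sqrt(dt)) = 1.252323; d = 1/u = 0.798516
p = (exp((r-q)*dt) - d) / (u - d) = 0.454478
Discount per step: exp(-r*dt) = 0.995261
Stock lattice S(k, i) with i counting down-moves:
  k=0: S(0,0) = 0.8600
  k=1: S(1,0) = 1.0770; S(1,1) = 0.6867
  k=2: S(2,0) = 1.3487; S(2,1) = 0.8600; S(2,2) = 0.5484
  k=3: S(3,0) = 1.6891; S(3,1) = 1.0770; S(3,2) = 0.6867; S(3,3) = 0.4379
  k=4: S(4,0) = 2.1153; S(4,1) = 1.3487; S(4,2) = 0.8600; S(4,3) = 0.5484; S(4,4) = 0.3496
Terminal payoffs V(N, i) = max(S_T - K, 0):
  V(4,0) = 1.195259; V(4,1) = 0.428748; V(4,2) = 0.000000; V(4,3) = 0.000000; V(4,4) = 0.000000
Backward induction: V(k, i) = exp(-r*dt) * [p * V(k+1, i) + (1-p) * V(k+1, i+1)].
  V(3,0) = exp(-r*dt) * [p*1.195259 + (1-p)*0.428748] = 0.773428
  V(3,1) = exp(-r*dt) * [p*0.428748 + (1-p)*0.000000] = 0.193933
  V(3,2) = exp(-r*dt) * [p*0.000000 + (1-p)*0.000000] = 0.000000
  V(3,3) = exp(-r*dt) * [p*0.000000 + (1-p)*0.000000] = 0.000000
  V(2,0) = exp(-r*dt) * [p*0.773428 + (1-p)*0.193933] = 0.455134
  V(2,1) = exp(-r*dt) * [p*0.193933 + (1-p)*0.000000] = 0.087721
  V(2,2) = exp(-r*dt) * [p*0.000000 + (1-p)*0.000000] = 0.000000
  V(1,0) = exp(-r*dt) * [p*0.455134 + (1-p)*0.087721] = 0.253495
  V(1,1) = exp(-r*dt) * [p*0.087721 + (1-p)*0.000000] = 0.039678
  V(0,0) = exp(-r*dt) * [p*0.253495 + (1-p)*0.039678] = 0.136205


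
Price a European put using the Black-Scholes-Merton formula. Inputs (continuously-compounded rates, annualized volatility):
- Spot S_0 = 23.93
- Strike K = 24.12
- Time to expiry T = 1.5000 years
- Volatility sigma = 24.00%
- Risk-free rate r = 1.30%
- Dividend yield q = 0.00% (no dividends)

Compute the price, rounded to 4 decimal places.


d1 = (ln(S/K) + (r - q + 0.5*sigma^2) * T) / (sigma * sqrt(T)) = 0.18640457
d2 = d1 - sigma * sqrt(T) = -0.10753420
exp(-rT) = 0.98068890; exp(-qT) = 1.00000000
P = K * exp(-rT) * N(-d2) - S_0 * exp(-qT) * N(-d1)
N(-d1) = 0.42606375; N(-d2) = 0.54281740
P = 24.1200 * 0.98068890 * 0.54281740 - 23.9300 * 1.00000000 * 0.42606375 = 2.6442

Answer: Price = 2.6442


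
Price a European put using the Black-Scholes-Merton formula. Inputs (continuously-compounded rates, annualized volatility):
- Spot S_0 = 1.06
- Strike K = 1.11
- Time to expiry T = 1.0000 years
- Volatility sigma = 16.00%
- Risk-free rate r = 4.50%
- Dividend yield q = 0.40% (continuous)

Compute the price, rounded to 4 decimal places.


Answer: Price = 0.0702

Derivation:
d1 = (ln(S/K) + (r - q + 0.5*sigma^2) * T) / (sigma * sqrt(T)) = 0.04818058
d2 = d1 - sigma * sqrt(T) = -0.11181942
exp(-rT) = 0.95599748; exp(-qT) = 0.99600799
P = K * exp(-rT) * N(-d2) - S_0 * exp(-qT) * N(-d1)
N(-d1) = 0.48078616; N(-d2) = 0.54451671
P = 1.1100 * 0.95599748 * 0.54451671 - 1.0600 * 0.99600799 * 0.48078616 = 0.0702


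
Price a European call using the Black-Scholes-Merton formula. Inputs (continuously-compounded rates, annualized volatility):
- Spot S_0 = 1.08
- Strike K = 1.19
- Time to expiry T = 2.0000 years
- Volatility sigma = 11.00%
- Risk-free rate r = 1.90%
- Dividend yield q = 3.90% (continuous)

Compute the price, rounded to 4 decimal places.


d1 = (ln(S/K) + (r - q + 0.5*sigma^2) * T) / (sigma * sqrt(T)) = -0.80283789
d2 = d1 - sigma * sqrt(T) = -0.95840138
exp(-rT) = 0.96271294; exp(-qT) = 0.92496443
C = S_0 * exp(-qT) * N(d1) - K * exp(-rT) * N(d2)
N(d1) = 0.21103422; N(d2) = 0.16893020
C = 1.0800 * 0.92496443 * 0.21103422 - 1.1900 * 0.96271294 * 0.16893020 = 0.0173

Answer: Price = 0.0173


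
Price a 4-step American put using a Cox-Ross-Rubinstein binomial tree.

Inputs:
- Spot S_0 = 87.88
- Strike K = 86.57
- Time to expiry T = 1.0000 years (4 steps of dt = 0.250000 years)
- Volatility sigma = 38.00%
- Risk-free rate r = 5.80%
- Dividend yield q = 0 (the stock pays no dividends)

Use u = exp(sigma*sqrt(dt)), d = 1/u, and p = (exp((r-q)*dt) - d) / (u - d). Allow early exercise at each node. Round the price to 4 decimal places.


dt = T/N = 0.250000
u = exp(sigma*sqrt(dt)) = 1.209250; d = 1/u = 0.826959
p = (exp((r-q)*dt) - d) / (u - d) = 0.490848
Discount per step: exp(-r*dt) = 0.985605
Stock lattice S(k, i) with i counting down-moves:
  k=0: S(0,0) = 87.8800
  k=1: S(1,0) = 106.2689; S(1,1) = 72.6732
  k=2: S(2,0) = 128.5056; S(2,1) = 87.8800; S(2,2) = 60.0977
  k=3: S(3,0) = 155.3953; S(3,1) = 106.2689; S(3,2) = 72.6732; S(3,3) = 49.6984
  k=4: S(4,0) = 187.9117; S(4,1) = 128.5056; S(4,2) = 87.8800; S(4,3) = 60.0977; S(4,4) = 41.0985
Terminal payoffs V(N, i) = max(K - S_T, 0):
  V(4,0) = 0.000000; V(4,1) = 0.000000; V(4,2) = 0.000000; V(4,3) = 26.472259; V(4,4) = 45.471474
Backward induction: V(k, i) = exp(-r*dt) * [p * V(k+1, i) + (1-p) * V(k+1, i+1)]; then take max(V_cont, immediate exercise) for American.
  V(3,0) = exp(-r*dt) * [p*0.000000 + (1-p)*0.000000] = 0.000000; exercise = 0.000000; V(3,0) = max -> 0.000000
  V(3,1) = exp(-r*dt) * [p*0.000000 + (1-p)*0.000000] = 0.000000; exercise = 0.000000; V(3,1) = max -> 0.000000
  V(3,2) = exp(-r*dt) * [p*0.000000 + (1-p)*26.472259] = 13.284378; exercise = 13.896831; V(3,2) = max -> 13.896831
  V(3,3) = exp(-r*dt) * [p*26.472259 + (1-p)*45.471474] = 35.625416; exercise = 36.871624; V(3,3) = max -> 36.871624
  V(2,0) = exp(-r*dt) * [p*0.000000 + (1-p)*0.000000] = 0.000000; exercise = 0.000000; V(2,0) = max -> 0.000000
  V(2,1) = exp(-r*dt) * [p*0.000000 + (1-p)*13.896831] = 6.973744; exercise = 0.000000; V(2,1) = max -> 6.973744
  V(2,2) = exp(-r*dt) * [p*13.896831 + (1-p)*36.871624] = 25.226051; exercise = 26.472259; V(2,2) = max -> 26.472259
  V(1,0) = exp(-r*dt) * [p*0.000000 + (1-p)*6.973744] = 3.499582; exercise = 0.000000; V(1,0) = max -> 3.499582
  V(1,1) = exp(-r*dt) * [p*6.973744 + (1-p)*26.472259] = 16.658150; exercise = 13.896831; V(1,1) = max -> 16.658150
  V(0,0) = exp(-r*dt) * [p*3.499582 + (1-p)*16.658150] = 10.052471; exercise = 0.000000; V(0,0) = max -> 10.052471

Answer: Price = V(0,0) = 10.0525


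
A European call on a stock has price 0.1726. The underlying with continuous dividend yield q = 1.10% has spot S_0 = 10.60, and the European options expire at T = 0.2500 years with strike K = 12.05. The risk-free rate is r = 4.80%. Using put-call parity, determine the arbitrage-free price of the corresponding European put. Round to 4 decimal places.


Answer: Put price = 1.5080

Derivation:
Put-call parity: C - P = S_0 * exp(-qT) - K * exp(-rT).
S_0 * exp(-qT) = 10.6000 * 0.99725378 = 10.57089004
K * exp(-rT) = 12.0500 * 0.98807171 = 11.90626414
P = C - S*exp(-qT) + K*exp(-rT)
P = 0.1726 - 10.57089004 + 11.90626414 = 1.5080


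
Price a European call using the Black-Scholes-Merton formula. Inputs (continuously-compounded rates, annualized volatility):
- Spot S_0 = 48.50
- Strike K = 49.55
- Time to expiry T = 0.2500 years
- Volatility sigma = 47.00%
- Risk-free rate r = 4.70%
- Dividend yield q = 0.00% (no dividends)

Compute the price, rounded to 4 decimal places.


Answer: Price = 4.3268

Derivation:
d1 = (ln(S/K) + (r - q + 0.5*sigma^2) * T) / (sigma * sqrt(T)) = 0.07635760
d2 = d1 - sigma * sqrt(T) = -0.15864240
exp(-rT) = 0.98831876; exp(-qT) = 1.00000000
C = S_0 * exp(-qT) * N(d1) - K * exp(-rT) * N(d2)
N(d1) = 0.53043270; N(d2) = 0.43697531
C = 48.5000 * 1.00000000 * 0.53043270 - 49.5500 * 0.98831876 * 0.43697531 = 4.3268


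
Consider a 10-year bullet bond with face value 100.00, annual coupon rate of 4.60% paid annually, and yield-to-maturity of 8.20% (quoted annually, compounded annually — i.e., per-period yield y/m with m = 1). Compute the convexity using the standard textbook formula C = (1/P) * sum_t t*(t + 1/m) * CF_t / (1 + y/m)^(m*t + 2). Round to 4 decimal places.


Coupon per period c = face * coupon_rate / m = 4.600000
Periods per year m = 1; per-period yield y/m = 0.082000
Number of cashflows N = 10
Cashflows (t years, CF_t, discount factor 1/(1+y/m)^(m*t), PV):
  t = 1.0000: CF_t = 4.600000, DF = 0.924214, PV = 4.251386
  t = 2.0000: CF_t = 4.600000, DF = 0.854172, PV = 3.929193
  t = 3.0000: CF_t = 4.600000, DF = 0.789438, PV = 3.631416
  t = 4.0000: CF_t = 4.600000, DF = 0.729610, PV = 3.356207
  t = 5.0000: CF_t = 4.600000, DF = 0.674316, PV = 3.101855
  t = 6.0000: CF_t = 4.600000, DF = 0.623213, PV = 2.866779
  t = 7.0000: CF_t = 4.600000, DF = 0.575982, PV = 2.649519
  t = 8.0000: CF_t = 4.600000, DF = 0.532331, PV = 2.448723
  t = 9.0000: CF_t = 4.600000, DF = 0.491988, PV = 2.263146
  t = 10.0000: CF_t = 104.600000, DF = 0.454703, PV = 47.561887
Price P = sum_t PV_t = 76.060112
Convexity numerator sum_t t*(t + 1/m) * CF_t / (1+y/m)^(m*t + 2):
  t = 1.0000: term = 7.262833
  t = 2.0000: term = 20.137244
  t = 3.0000: term = 37.222263
  t = 4.0000: term = 57.335587
  t = 5.0000: term = 79.485564
  t = 6.0000: term = 102.846386
  t = 7.0000: term = 126.736151
  t = 8.0000: term = 150.597485
  t = 9.0000: term = 173.980459
  t = 10.0000: term = 4468.865053
Convexity = (1/P) * sum = 5224.469026 / 76.060112 = 68.688684

Answer: Convexity = 68.6887


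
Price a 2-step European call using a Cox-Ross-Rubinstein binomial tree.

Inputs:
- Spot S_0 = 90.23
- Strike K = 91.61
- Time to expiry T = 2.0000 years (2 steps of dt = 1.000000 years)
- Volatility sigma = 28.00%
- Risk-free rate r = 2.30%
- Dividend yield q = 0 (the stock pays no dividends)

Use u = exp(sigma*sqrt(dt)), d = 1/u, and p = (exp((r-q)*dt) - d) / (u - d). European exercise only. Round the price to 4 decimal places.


Answer: Price = V(0,0) = 14.0857

Derivation:
dt = T/N = 1.000000
u = exp(sigma*sqrt(dt)) = 1.323130; d = 1/u = 0.755784
p = (exp((r-q)*dt) - d) / (u - d) = 0.471463
Discount per step: exp(-r*dt) = 0.977262
Stock lattice S(k, i) with i counting down-moves:
  k=0: S(0,0) = 90.2300
  k=1: S(1,0) = 119.3860; S(1,1) = 68.1944
  k=2: S(2,0) = 157.9632; S(2,1) = 90.2300; S(2,2) = 51.5402
Terminal payoffs V(N, i) = max(S_T - K, 0):
  V(2,0) = 66.353180; V(2,1) = 0.000000; V(2,2) = 0.000000
Backward induction: V(k, i) = exp(-r*dt) * [p * V(k+1, i) + (1-p) * V(k+1, i+1)].
  V(1,0) = exp(-r*dt) * [p*66.353180 + (1-p)*0.000000] = 30.571783
  V(1,1) = exp(-r*dt) * [p*0.000000 + (1-p)*0.000000] = 0.000000
  V(0,0) = exp(-r*dt) * [p*30.571783 + (1-p)*0.000000] = 14.085744


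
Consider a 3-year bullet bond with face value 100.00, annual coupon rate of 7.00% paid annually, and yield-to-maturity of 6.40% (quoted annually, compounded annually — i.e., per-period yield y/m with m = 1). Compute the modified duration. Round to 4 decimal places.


Answer: Modified duration = 2.6406

Derivation:
Coupon per period c = face * coupon_rate / m = 7.000000
Periods per year m = 1; per-period yield y/m = 0.064000
Number of cashflows N = 3
Cashflows (t years, CF_t, discount factor 1/(1+y/m)^(m*t), PV):
  t = 1.0000: CF_t = 7.000000, DF = 0.939850, PV = 6.578947
  t = 2.0000: CF_t = 7.000000, DF = 0.883317, PV = 6.183221
  t = 3.0000: CF_t = 107.000000, DF = 0.830185, PV = 88.829843
Price P = sum_t PV_t = 101.592011
First compute Macaulay numerator sum_t t * PV_t:
  t * PV_t at t = 1.0000: 6.578947
  t * PV_t at t = 2.0000: 12.366442
  t * PV_t at t = 3.0000: 266.489529
Macaulay duration D = 285.434918 / 101.592011 = 2.809620
Modified duration = D / (1 + y/m) = 2.809620 / (1 + 0.064000) = 2.640620


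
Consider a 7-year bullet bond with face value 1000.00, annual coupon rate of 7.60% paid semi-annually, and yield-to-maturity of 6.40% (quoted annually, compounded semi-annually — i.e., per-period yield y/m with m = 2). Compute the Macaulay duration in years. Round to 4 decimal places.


Answer: Macaulay duration = 5.6088 years

Derivation:
Coupon per period c = face * coupon_rate / m = 38.000000
Periods per year m = 2; per-period yield y/m = 0.032000
Number of cashflows N = 14
Cashflows (t years, CF_t, discount factor 1/(1+y/m)^(m*t), PV):
  t = 0.5000: CF_t = 38.000000, DF = 0.968992, PV = 36.821705
  t = 1.0000: CF_t = 38.000000, DF = 0.938946, PV = 35.679947
  t = 1.5000: CF_t = 38.000000, DF = 0.909831, PV = 34.573592
  t = 2.0000: CF_t = 38.000000, DF = 0.881620, PV = 33.501543
  t = 2.5000: CF_t = 38.000000, DF = 0.854283, PV = 32.462735
  t = 3.0000: CF_t = 38.000000, DF = 0.827793, PV = 31.456139
  t = 3.5000: CF_t = 38.000000, DF = 0.802125, PV = 30.480755
  t = 4.0000: CF_t = 38.000000, DF = 0.777253, PV = 29.535615
  t = 4.5000: CF_t = 38.000000, DF = 0.753152, PV = 28.619782
  t = 5.0000: CF_t = 38.000000, DF = 0.729799, PV = 27.732347
  t = 5.5000: CF_t = 38.000000, DF = 0.707169, PV = 26.872429
  t = 6.0000: CF_t = 38.000000, DF = 0.685241, PV = 26.039176
  t = 6.5000: CF_t = 38.000000, DF = 0.663994, PV = 25.231759
  t = 7.0000: CF_t = 1038.000000, DF = 0.643405, PV = 667.854092
Price P = sum_t PV_t = 1066.861616
Macaulay numerator sum_t t * PV_t:
  t * PV_t at t = 0.5000: 18.410853
  t * PV_t at t = 1.0000: 35.679947
  t * PV_t at t = 1.5000: 51.860388
  t * PV_t at t = 2.0000: 67.003086
  t * PV_t at t = 2.5000: 81.156838
  t * PV_t at t = 3.0000: 94.368416
  t * PV_t at t = 3.5000: 106.682641
  t * PV_t at t = 4.0000: 118.142460
  t * PV_t at t = 4.5000: 128.789019
  t * PV_t at t = 5.0000: 138.661734
  t * PV_t at t = 5.5000: 147.798360
  t * PV_t at t = 6.0000: 156.235053
  t * PV_t at t = 6.5000: 164.006435
  t * PV_t at t = 7.0000: 4674.978646
Macaulay duration D = (sum_t t * PV_t) / P = 5983.773877 / 1066.861616 = 5.608763


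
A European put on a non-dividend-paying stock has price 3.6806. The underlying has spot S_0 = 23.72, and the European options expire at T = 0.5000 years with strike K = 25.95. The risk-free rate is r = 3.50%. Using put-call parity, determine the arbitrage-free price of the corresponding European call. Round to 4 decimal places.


Answer: Call price = 1.9008

Derivation:
Put-call parity: C - P = S_0 * exp(-qT) - K * exp(-rT).
S_0 * exp(-qT) = 23.7200 * 1.00000000 = 23.72000000
K * exp(-rT) = 25.9500 * 0.98265224 = 25.49982552
C = P + S*exp(-qT) - K*exp(-rT)
C = 3.6806 + 23.72000000 - 25.49982552 = 1.9008


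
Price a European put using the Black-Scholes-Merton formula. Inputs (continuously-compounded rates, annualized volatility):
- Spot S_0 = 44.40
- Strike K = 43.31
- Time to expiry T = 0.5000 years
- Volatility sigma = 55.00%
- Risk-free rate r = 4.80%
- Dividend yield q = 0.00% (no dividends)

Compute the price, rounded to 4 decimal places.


Answer: Price = 5.6758

Derivation:
d1 = (ln(S/K) + (r - q + 0.5*sigma^2) * T) / (sigma * sqrt(T)) = 0.32007745
d2 = d1 - sigma * sqrt(T) = -0.06883128
exp(-rT) = 0.97628571; exp(-qT) = 1.00000000
P = K * exp(-rT) * N(-d2) - S_0 * exp(-qT) * N(-d1)
N(-d1) = 0.37445481; N(-d2) = 0.52743804
P = 43.3100 * 0.97628571 * 0.52743804 - 44.4000 * 1.00000000 * 0.37445481 = 5.6758


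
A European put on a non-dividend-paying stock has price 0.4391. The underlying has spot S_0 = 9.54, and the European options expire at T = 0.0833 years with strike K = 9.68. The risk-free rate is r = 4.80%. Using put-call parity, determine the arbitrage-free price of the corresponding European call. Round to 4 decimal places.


Put-call parity: C - P = S_0 * exp(-qT) - K * exp(-rT).
S_0 * exp(-qT) = 9.5400 * 1.00000000 = 9.54000000
K * exp(-rT) = 9.6800 * 0.99600958 = 9.64137276
C = P + S*exp(-qT) - K*exp(-rT)
C = 0.4391 + 9.54000000 - 9.64137276 = 0.3377

Answer: Call price = 0.3377


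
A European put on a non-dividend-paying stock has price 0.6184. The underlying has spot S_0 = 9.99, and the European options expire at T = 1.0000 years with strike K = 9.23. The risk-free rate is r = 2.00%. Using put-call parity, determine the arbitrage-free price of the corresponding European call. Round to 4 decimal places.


Answer: Call price = 1.5612

Derivation:
Put-call parity: C - P = S_0 * exp(-qT) - K * exp(-rT).
S_0 * exp(-qT) = 9.9900 * 1.00000000 = 9.99000000
K * exp(-rT) = 9.2300 * 0.98019867 = 9.04723375
C = P + S*exp(-qT) - K*exp(-rT)
C = 0.6184 + 9.99000000 - 9.04723375 = 1.5612


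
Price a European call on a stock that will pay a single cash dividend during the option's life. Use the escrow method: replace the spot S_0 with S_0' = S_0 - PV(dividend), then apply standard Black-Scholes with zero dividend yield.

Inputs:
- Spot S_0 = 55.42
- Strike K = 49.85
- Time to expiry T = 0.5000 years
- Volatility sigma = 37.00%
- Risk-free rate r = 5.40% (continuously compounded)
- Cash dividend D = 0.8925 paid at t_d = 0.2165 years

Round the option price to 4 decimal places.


Answer: Price = 8.8937

Derivation:
PV(D) = D * exp(-r * t_d) = 0.8925 * 0.98837707 = 0.88212654
S_0' = S_0 - PV(D) = 55.4200 - 0.88212654 = 54.53787346
d1 = (ln(S_0'/K) + (r + sigma^2/2)*T) / (sigma*sqrt(T)) = 0.57754146
d2 = d1 - sigma*sqrt(T) = 0.31591196
exp(-rT) = 0.97336124
N(d1) = 0.71821313; N(d2) = 0.62396533
C = S_0' * N(d1) - K * exp(-rT) * N(d2) = 54.53787346 * 0.71821313 - 49.8500 * 0.97336124 * 0.62396533 = 8.8937


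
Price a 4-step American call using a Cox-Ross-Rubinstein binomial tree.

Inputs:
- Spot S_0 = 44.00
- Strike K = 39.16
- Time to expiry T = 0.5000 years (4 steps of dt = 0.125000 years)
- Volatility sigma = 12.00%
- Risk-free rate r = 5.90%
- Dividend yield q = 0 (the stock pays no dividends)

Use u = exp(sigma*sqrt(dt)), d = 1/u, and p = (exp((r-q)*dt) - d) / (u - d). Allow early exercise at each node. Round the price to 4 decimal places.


Answer: Price = V(0,0) = 6.0416

Derivation:
dt = T/N = 0.125000
u = exp(sigma*sqrt(dt)) = 1.043339; d = 1/u = 0.958461
p = (exp((r-q)*dt) - d) / (u - d) = 0.576605
Discount per step: exp(-r*dt) = 0.992652
Stock lattice S(k, i) with i counting down-moves:
  k=0: S(0,0) = 44.0000
  k=1: S(1,0) = 45.9069; S(1,1) = 42.1723
  k=2: S(2,0) = 47.8965; S(2,1) = 44.0000; S(2,2) = 40.4205
  k=3: S(3,0) = 49.9723; S(3,1) = 45.9069; S(3,2) = 42.1723; S(3,3) = 38.7415
  k=4: S(4,0) = 52.1381; S(4,1) = 47.8965; S(4,2) = 44.0000; S(4,3) = 40.4205; S(4,4) = 37.1322
Terminal payoffs V(N, i) = max(S_T - K, 0):
  V(4,0) = 12.978063; V(4,1) = 8.736501; V(4,2) = 4.840000; V(4,3) = 1.260489; V(4,4) = 0.000000
Backward induction: V(k, i) = exp(-r*dt) * [p * V(k+1, i) + (1-p) * V(k+1, i+1)]; then take max(V_cont, immediate exercise) for American.
  V(3,0) = exp(-r*dt) * [p*12.978063 + (1-p)*8.736501] = 11.100043; exercise = 10.812300; V(3,0) = max -> 11.100043
  V(3,1) = exp(-r*dt) * [p*8.736501 + (1-p)*4.840000] = 7.034671; exercise = 6.746928; V(3,1) = max -> 7.034671
  V(3,2) = exp(-r*dt) * [p*4.840000 + (1-p)*1.260489] = 3.300027; exercise = 3.012284; V(3,2) = max -> 3.300027
  V(3,3) = exp(-r*dt) * [p*1.260489 + (1-p)*0.000000] = 0.721464; exercise = 0.000000; V(3,3) = max -> 0.721464
  V(2,0) = exp(-r*dt) * [p*11.100043 + (1-p)*7.034671] = 9.309872; exercise = 8.736501; V(2,0) = max -> 9.309872
  V(2,1) = exp(-r*dt) * [p*7.034671 + (1-p)*3.300027] = 5.413371; exercise = 4.840000; V(2,1) = max -> 5.413371
  V(2,2) = exp(-r*dt) * [p*3.300027 + (1-p)*0.721464] = 2.192051; exercise = 1.260489; V(2,2) = max -> 2.192051
  V(1,0) = exp(-r*dt) * [p*9.309872 + (1-p)*5.413371] = 7.603829; exercise = 6.746928; V(1,0) = max -> 7.603829
  V(1,1) = exp(-r*dt) * [p*5.413371 + (1-p)*2.192051] = 4.019726; exercise = 3.012284; V(1,1) = max -> 4.019726
  V(0,0) = exp(-r*dt) * [p*7.603829 + (1-p)*4.019726] = 6.041617; exercise = 4.840000; V(0,0) = max -> 6.041617


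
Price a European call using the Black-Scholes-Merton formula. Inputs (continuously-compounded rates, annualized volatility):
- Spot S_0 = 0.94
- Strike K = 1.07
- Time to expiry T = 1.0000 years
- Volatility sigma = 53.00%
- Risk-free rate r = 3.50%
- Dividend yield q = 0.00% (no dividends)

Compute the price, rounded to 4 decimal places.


d1 = (ln(S/K) + (r - q + 0.5*sigma^2) * T) / (sigma * sqrt(T)) = 0.08663386
d2 = d1 - sigma * sqrt(T) = -0.44336614
exp(-rT) = 0.96560542; exp(-qT) = 1.00000000
C = S_0 * exp(-qT) * N(d1) - K * exp(-rT) * N(d2)
N(d1) = 0.53451873; N(d2) = 0.32875046
C = 0.9400 * 1.00000000 * 0.53451873 - 1.0700 * 0.96560542 * 0.32875046 = 0.1628

Answer: Price = 0.1628


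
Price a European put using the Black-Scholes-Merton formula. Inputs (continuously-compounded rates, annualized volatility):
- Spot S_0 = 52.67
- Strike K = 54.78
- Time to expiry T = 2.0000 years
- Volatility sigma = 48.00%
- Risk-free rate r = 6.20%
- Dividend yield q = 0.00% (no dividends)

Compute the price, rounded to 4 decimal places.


Answer: Price = 11.3872

Derivation:
d1 = (ln(S/K) + (r - q + 0.5*sigma^2) * T) / (sigma * sqrt(T)) = 0.46421688
d2 = d1 - sigma * sqrt(T) = -0.21460563
exp(-rT) = 0.88337984; exp(-qT) = 1.00000000
P = K * exp(-rT) * N(-d2) - S_0 * exp(-qT) * N(-d1)
N(-d1) = 0.32124618; N(-d2) = 0.58496260
P = 54.7800 * 0.88337984 * 0.58496260 - 52.6700 * 1.00000000 * 0.32124618 = 11.3872
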